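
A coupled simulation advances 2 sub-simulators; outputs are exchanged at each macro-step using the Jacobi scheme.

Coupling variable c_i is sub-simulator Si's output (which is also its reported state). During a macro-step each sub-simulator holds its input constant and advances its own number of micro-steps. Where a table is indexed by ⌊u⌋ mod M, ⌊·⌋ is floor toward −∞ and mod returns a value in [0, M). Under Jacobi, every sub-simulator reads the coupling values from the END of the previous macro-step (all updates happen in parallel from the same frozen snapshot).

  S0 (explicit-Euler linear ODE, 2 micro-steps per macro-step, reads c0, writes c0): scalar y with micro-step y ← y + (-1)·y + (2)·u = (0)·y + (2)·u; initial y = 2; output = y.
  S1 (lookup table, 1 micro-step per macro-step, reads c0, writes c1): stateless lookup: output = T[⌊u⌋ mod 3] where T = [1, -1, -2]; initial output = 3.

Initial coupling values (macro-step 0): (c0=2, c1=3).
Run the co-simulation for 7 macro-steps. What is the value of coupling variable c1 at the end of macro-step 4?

c1 at macro-step 4 = -1

macro 1: S0 reads c0=2 → after 2×micro: 4; S1 reads c0=2 → after 1×micro: -2 ⇒ (c0=4, c1=-2)
macro 2: S0 reads c0=4 → after 2×micro: 8; S1 reads c0=4 → after 1×micro: -1 ⇒ (c0=8, c1=-1)
macro 3: S0 reads c0=8 → after 2×micro: 16; S1 reads c0=8 → after 1×micro: -2 ⇒ (c0=16, c1=-2)
macro 4: S0 reads c0=16 → after 2×micro: 32; S1 reads c0=16 → after 1×micro: -1 ⇒ (c0=32, c1=-1)
macro 5: S0 reads c0=32 → after 2×micro: 64; S1 reads c0=32 → after 1×micro: -2 ⇒ (c0=64, c1=-2)
macro 6: S0 reads c0=64 → after 2×micro: 128; S1 reads c0=64 → after 1×micro: -1 ⇒ (c0=128, c1=-1)
macro 7: S0 reads c0=128 → after 2×micro: 256; S1 reads c0=128 → after 1×micro: -2 ⇒ (c0=256, c1=-2)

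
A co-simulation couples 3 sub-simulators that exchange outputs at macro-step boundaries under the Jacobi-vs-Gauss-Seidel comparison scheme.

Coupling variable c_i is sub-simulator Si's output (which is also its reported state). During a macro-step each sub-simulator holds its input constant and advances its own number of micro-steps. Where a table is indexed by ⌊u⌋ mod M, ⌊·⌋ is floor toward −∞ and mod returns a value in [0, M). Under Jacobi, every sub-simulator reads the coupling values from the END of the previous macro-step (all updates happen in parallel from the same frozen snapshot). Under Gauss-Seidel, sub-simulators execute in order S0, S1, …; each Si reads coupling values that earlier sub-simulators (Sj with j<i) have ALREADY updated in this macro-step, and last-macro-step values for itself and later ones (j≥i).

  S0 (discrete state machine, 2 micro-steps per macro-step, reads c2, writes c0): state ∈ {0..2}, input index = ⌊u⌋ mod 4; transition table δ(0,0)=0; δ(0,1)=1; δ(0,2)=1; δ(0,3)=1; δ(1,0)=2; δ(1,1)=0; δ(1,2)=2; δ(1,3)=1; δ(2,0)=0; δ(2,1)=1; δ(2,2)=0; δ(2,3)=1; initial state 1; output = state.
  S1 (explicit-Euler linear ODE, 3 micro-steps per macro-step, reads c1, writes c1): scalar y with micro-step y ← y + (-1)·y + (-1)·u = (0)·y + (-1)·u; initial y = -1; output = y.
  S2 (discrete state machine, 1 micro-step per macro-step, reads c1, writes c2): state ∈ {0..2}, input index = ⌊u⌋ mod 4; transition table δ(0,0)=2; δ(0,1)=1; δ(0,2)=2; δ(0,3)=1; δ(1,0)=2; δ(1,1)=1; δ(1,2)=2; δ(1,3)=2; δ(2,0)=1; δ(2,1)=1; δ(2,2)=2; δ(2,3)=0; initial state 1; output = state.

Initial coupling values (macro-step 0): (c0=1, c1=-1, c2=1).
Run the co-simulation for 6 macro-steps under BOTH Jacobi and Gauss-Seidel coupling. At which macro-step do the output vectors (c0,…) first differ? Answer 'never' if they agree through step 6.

[Jacobi] macro 1: S0 reads c2=1 → after 2×micro: 1; S1 reads c1=-1 → after 3×micro: 1; S2 reads c1=-1 → after 1×micro: 2 ⇒ (c0=1, c1=1, c2=2)
[Jacobi] macro 2: S0 reads c2=2 → after 2×micro: 0; S1 reads c1=1 → after 3×micro: -1; S2 reads c1=1 → after 1×micro: 1 ⇒ (c0=0, c1=-1, c2=1)
[Jacobi] macro 3: S0 reads c2=1 → after 2×micro: 0; S1 reads c1=-1 → after 3×micro: 1; S2 reads c1=-1 → after 1×micro: 2 ⇒ (c0=0, c1=1, c2=2)
[Jacobi] macro 4: S0 reads c2=2 → after 2×micro: 2; S1 reads c1=1 → after 3×micro: -1; S2 reads c1=1 → after 1×micro: 1 ⇒ (c0=2, c1=-1, c2=1)
[Jacobi] macro 5: S0 reads c2=1 → after 2×micro: 0; S1 reads c1=-1 → after 3×micro: 1; S2 reads c1=-1 → after 1×micro: 2 ⇒ (c0=0, c1=1, c2=2)
[Jacobi] macro 6: S0 reads c2=2 → after 2×micro: 2; S1 reads c1=1 → after 3×micro: -1; S2 reads c1=1 → after 1×micro: 1 ⇒ (c0=2, c1=-1, c2=1)
[Gauss-Seidel] macro 1: S0 reads c2=1 → after 2×micro: 1; S1 reads c1=-1 → after 3×micro: 1; S2 reads c1=1 → after 1×micro: 1 ⇒ (c0=1, c1=1, c2=1)
[Gauss-Seidel] macro 2: S0 reads c2=1 → after 2×micro: 1; S1 reads c1=1 → after 3×micro: -1; S2 reads c1=-1 → after 1×micro: 2 ⇒ (c0=1, c1=-1, c2=2)
[Gauss-Seidel] macro 3: S0 reads c2=2 → after 2×micro: 0; S1 reads c1=-1 → after 3×micro: 1; S2 reads c1=1 → after 1×micro: 1 ⇒ (c0=0, c1=1, c2=1)
[Gauss-Seidel] macro 4: S0 reads c2=1 → after 2×micro: 0; S1 reads c1=1 → after 3×micro: -1; S2 reads c1=-1 → after 1×micro: 2 ⇒ (c0=0, c1=-1, c2=2)
[Gauss-Seidel] macro 5: S0 reads c2=2 → after 2×micro: 2; S1 reads c1=-1 → after 3×micro: 1; S2 reads c1=1 → after 1×micro: 1 ⇒ (c0=2, c1=1, c2=1)
[Gauss-Seidel] macro 6: S0 reads c2=1 → after 2×micro: 0; S1 reads c1=1 → after 3×micro: -1; S2 reads c1=-1 → after 1×micro: 2 ⇒ (c0=0, c1=-1, c2=2)

first divergence at macro-step: 1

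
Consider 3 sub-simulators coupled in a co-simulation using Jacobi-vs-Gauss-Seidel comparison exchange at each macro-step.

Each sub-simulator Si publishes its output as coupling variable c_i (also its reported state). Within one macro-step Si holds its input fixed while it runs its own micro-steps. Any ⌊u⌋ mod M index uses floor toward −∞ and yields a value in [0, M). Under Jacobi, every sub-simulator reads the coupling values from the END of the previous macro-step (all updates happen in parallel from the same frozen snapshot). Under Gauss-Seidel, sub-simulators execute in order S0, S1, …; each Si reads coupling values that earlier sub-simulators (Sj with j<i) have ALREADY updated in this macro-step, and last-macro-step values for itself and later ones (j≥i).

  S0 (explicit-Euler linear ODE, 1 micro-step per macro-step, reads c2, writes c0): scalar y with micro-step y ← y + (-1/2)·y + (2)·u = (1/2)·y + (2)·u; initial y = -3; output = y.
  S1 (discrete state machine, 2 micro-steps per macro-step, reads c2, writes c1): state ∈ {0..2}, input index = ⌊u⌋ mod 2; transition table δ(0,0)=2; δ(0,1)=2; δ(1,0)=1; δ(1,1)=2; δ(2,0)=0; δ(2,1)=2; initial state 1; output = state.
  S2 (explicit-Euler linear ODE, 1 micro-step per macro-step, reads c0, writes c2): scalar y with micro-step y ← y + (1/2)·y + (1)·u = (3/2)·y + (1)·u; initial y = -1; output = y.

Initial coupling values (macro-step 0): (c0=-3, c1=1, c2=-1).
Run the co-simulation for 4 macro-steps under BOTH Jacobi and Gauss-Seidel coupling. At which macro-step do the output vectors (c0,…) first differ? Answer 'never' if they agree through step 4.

[Jacobi] macro 1: S0 reads c2=-1 → after 1×micro: -7/2; S1 reads c2=-1 → after 2×micro: 2; S2 reads c0=-3 → after 1×micro: -9/2 ⇒ (c0=-7/2, c1=2, c2=-9/2)
[Jacobi] macro 2: S0 reads c2=-9/2 → after 1×micro: -43/4; S1 reads c2=-9/2 → after 2×micro: 2; S2 reads c0=-7/2 → after 1×micro: -41/4 ⇒ (c0=-43/4, c1=2, c2=-41/4)
[Jacobi] macro 3: S0 reads c2=-41/4 → after 1×micro: -207/8; S1 reads c2=-41/4 → after 2×micro: 2; S2 reads c0=-43/4 → after 1×micro: -209/8 ⇒ (c0=-207/8, c1=2, c2=-209/8)
[Jacobi] macro 4: S0 reads c2=-209/8 → after 1×micro: -1043/16; S1 reads c2=-209/8 → after 2×micro: 2; S2 reads c0=-207/8 → after 1×micro: -1041/16 ⇒ (c0=-1043/16, c1=2, c2=-1041/16)
[Gauss-Seidel] macro 1: S0 reads c2=-1 → after 1×micro: -7/2; S1 reads c2=-1 → after 2×micro: 2; S2 reads c0=-7/2 → after 1×micro: -5 ⇒ (c0=-7/2, c1=2, c2=-5)
[Gauss-Seidel] macro 2: S0 reads c2=-5 → after 1×micro: -47/4; S1 reads c2=-5 → after 2×micro: 2; S2 reads c0=-47/4 → after 1×micro: -77/4 ⇒ (c0=-47/4, c1=2, c2=-77/4)
[Gauss-Seidel] macro 3: S0 reads c2=-77/4 → after 1×micro: -355/8; S1 reads c2=-77/4 → after 2×micro: 2; S2 reads c0=-355/8 → after 1×micro: -293/4 ⇒ (c0=-355/8, c1=2, c2=-293/4)
[Gauss-Seidel] macro 4: S0 reads c2=-293/4 → after 1×micro: -2699/16; S1 reads c2=-293/4 → after 2×micro: 2; S2 reads c0=-2699/16 → after 1×micro: -4457/16 ⇒ (c0=-2699/16, c1=2, c2=-4457/16)

first divergence at macro-step: 1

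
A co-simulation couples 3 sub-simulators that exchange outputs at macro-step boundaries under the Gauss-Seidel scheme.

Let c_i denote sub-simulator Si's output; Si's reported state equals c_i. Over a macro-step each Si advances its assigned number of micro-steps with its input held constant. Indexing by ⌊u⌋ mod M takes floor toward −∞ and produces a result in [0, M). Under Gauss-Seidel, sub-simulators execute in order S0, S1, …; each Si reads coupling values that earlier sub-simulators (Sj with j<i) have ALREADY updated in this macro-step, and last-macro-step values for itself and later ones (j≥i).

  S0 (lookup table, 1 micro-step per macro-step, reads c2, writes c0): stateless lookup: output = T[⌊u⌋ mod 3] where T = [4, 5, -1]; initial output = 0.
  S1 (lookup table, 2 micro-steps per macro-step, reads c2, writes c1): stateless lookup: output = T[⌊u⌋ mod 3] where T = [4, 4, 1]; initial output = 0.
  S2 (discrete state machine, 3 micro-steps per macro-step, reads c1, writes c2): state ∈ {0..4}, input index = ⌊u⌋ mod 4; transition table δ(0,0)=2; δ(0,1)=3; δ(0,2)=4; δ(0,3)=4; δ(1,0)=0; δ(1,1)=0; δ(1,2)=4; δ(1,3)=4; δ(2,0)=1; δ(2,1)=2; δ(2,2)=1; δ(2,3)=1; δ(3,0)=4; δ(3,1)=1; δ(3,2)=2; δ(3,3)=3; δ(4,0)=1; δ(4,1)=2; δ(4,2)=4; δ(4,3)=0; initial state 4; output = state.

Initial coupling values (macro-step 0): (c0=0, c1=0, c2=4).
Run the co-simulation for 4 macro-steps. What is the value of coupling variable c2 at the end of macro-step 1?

c2 at macro-step 1 = 2

macro 1: S0 reads c2=4 → after 1×micro: 5; S1 reads c2=4 → after 2×micro: 4; S2 reads c1=4 → after 3×micro: 2 ⇒ (c0=5, c1=4, c2=2)
macro 2: S0 reads c2=2 → after 1×micro: -1; S1 reads c2=2 → after 2×micro: 1; S2 reads c1=1 → after 3×micro: 2 ⇒ (c0=-1, c1=1, c2=2)
macro 3: S0 reads c2=2 → after 1×micro: -1; S1 reads c2=2 → after 2×micro: 1; S2 reads c1=1 → after 3×micro: 2 ⇒ (c0=-1, c1=1, c2=2)
macro 4: S0 reads c2=2 → after 1×micro: -1; S1 reads c2=2 → after 2×micro: 1; S2 reads c1=1 → after 3×micro: 2 ⇒ (c0=-1, c1=1, c2=2)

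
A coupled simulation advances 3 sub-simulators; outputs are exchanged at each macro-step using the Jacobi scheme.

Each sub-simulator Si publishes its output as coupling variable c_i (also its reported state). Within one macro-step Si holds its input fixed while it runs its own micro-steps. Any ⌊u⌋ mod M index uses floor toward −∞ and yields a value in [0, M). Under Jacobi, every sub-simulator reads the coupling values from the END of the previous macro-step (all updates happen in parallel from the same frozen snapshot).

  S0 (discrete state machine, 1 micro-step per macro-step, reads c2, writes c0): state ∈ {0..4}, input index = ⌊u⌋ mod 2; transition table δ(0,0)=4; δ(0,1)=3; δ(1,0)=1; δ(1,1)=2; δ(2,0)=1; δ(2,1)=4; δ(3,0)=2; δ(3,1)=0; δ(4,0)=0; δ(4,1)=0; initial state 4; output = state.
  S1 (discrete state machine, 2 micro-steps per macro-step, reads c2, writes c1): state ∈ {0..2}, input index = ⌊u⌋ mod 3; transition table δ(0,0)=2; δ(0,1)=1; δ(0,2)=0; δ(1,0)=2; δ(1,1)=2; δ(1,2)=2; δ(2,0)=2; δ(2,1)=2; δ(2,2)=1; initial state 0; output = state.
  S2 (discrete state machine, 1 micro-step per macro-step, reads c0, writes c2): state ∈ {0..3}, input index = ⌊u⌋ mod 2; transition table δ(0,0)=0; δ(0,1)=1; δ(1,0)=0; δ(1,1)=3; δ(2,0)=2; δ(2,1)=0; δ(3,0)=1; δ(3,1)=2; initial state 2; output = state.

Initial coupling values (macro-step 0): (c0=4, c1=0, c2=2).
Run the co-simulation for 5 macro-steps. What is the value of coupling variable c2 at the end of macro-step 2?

c2 at macro-step 2 = 2

macro 1: S0 reads c2=2 → after 1×micro: 0; S1 reads c2=2 → after 2×micro: 0; S2 reads c0=4 → after 1×micro: 2 ⇒ (c0=0, c1=0, c2=2)
macro 2: S0 reads c2=2 → after 1×micro: 4; S1 reads c2=2 → after 2×micro: 0; S2 reads c0=0 → after 1×micro: 2 ⇒ (c0=4, c1=0, c2=2)
macro 3: S0 reads c2=2 → after 1×micro: 0; S1 reads c2=2 → after 2×micro: 0; S2 reads c0=4 → after 1×micro: 2 ⇒ (c0=0, c1=0, c2=2)
macro 4: S0 reads c2=2 → after 1×micro: 4; S1 reads c2=2 → after 2×micro: 0; S2 reads c0=0 → after 1×micro: 2 ⇒ (c0=4, c1=0, c2=2)
macro 5: S0 reads c2=2 → after 1×micro: 0; S1 reads c2=2 → after 2×micro: 0; S2 reads c0=4 → after 1×micro: 2 ⇒ (c0=0, c1=0, c2=2)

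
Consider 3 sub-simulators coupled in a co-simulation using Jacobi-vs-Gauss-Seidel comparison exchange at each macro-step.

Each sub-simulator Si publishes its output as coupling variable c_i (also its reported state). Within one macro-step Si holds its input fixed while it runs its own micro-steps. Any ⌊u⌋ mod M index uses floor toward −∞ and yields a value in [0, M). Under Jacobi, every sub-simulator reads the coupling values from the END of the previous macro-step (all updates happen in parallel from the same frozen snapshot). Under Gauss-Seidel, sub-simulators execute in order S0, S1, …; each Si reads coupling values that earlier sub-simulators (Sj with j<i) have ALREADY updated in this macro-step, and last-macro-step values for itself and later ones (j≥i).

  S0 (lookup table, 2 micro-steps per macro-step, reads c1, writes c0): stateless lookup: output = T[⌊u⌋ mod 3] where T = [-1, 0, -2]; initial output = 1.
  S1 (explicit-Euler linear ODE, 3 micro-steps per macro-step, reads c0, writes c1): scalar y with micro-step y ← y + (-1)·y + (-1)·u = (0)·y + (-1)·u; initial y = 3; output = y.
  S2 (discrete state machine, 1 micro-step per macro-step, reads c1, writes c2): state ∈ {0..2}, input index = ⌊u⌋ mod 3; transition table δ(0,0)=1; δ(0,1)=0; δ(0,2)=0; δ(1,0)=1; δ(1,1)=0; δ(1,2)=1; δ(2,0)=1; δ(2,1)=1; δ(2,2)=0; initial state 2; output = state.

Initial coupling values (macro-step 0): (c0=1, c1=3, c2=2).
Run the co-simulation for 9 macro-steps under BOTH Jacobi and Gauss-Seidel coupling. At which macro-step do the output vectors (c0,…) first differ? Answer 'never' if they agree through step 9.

[Jacobi] macro 1: S0 reads c1=3 → after 2×micro: -1; S1 reads c0=1 → after 3×micro: -1; S2 reads c1=3 → after 1×micro: 1 ⇒ (c0=-1, c1=-1, c2=1)
[Jacobi] macro 2: S0 reads c1=-1 → after 2×micro: -2; S1 reads c0=-1 → after 3×micro: 1; S2 reads c1=-1 → after 1×micro: 1 ⇒ (c0=-2, c1=1, c2=1)
[Jacobi] macro 3: S0 reads c1=1 → after 2×micro: 0; S1 reads c0=-2 → after 3×micro: 2; S2 reads c1=1 → after 1×micro: 0 ⇒ (c0=0, c1=2, c2=0)
[Jacobi] macro 4: S0 reads c1=2 → after 2×micro: -2; S1 reads c0=0 → after 3×micro: 0; S2 reads c1=2 → after 1×micro: 0 ⇒ (c0=-2, c1=0, c2=0)
[Jacobi] macro 5: S0 reads c1=0 → after 2×micro: -1; S1 reads c0=-2 → after 3×micro: 2; S2 reads c1=0 → after 1×micro: 1 ⇒ (c0=-1, c1=2, c2=1)
[Jacobi] macro 6: S0 reads c1=2 → after 2×micro: -2; S1 reads c0=-1 → after 3×micro: 1; S2 reads c1=2 → after 1×micro: 1 ⇒ (c0=-2, c1=1, c2=1)
[Jacobi] macro 7: S0 reads c1=1 → after 2×micro: 0; S1 reads c0=-2 → after 3×micro: 2; S2 reads c1=1 → after 1×micro: 0 ⇒ (c0=0, c1=2, c2=0)
[Jacobi] macro 8: S0 reads c1=2 → after 2×micro: -2; S1 reads c0=0 → after 3×micro: 0; S2 reads c1=2 → after 1×micro: 0 ⇒ (c0=-2, c1=0, c2=0)
[Jacobi] macro 9: S0 reads c1=0 → after 2×micro: -1; S1 reads c0=-2 → after 3×micro: 2; S2 reads c1=0 → after 1×micro: 1 ⇒ (c0=-1, c1=2, c2=1)
[Gauss-Seidel] macro 1: S0 reads c1=3 → after 2×micro: -1; S1 reads c0=-1 → after 3×micro: 1; S2 reads c1=1 → after 1×micro: 1 ⇒ (c0=-1, c1=1, c2=1)
[Gauss-Seidel] macro 2: S0 reads c1=1 → after 2×micro: 0; S1 reads c0=0 → after 3×micro: 0; S2 reads c1=0 → after 1×micro: 1 ⇒ (c0=0, c1=0, c2=1)
[Gauss-Seidel] macro 3: S0 reads c1=0 → after 2×micro: -1; S1 reads c0=-1 → after 3×micro: 1; S2 reads c1=1 → after 1×micro: 0 ⇒ (c0=-1, c1=1, c2=0)
[Gauss-Seidel] macro 4: S0 reads c1=1 → after 2×micro: 0; S1 reads c0=0 → after 3×micro: 0; S2 reads c1=0 → after 1×micro: 1 ⇒ (c0=0, c1=0, c2=1)
[Gauss-Seidel] macro 5: S0 reads c1=0 → after 2×micro: -1; S1 reads c0=-1 → after 3×micro: 1; S2 reads c1=1 → after 1×micro: 0 ⇒ (c0=-1, c1=1, c2=0)
[Gauss-Seidel] macro 6: S0 reads c1=1 → after 2×micro: 0; S1 reads c0=0 → after 3×micro: 0; S2 reads c1=0 → after 1×micro: 1 ⇒ (c0=0, c1=0, c2=1)
[Gauss-Seidel] macro 7: S0 reads c1=0 → after 2×micro: -1; S1 reads c0=-1 → after 3×micro: 1; S2 reads c1=1 → after 1×micro: 0 ⇒ (c0=-1, c1=1, c2=0)
[Gauss-Seidel] macro 8: S0 reads c1=1 → after 2×micro: 0; S1 reads c0=0 → after 3×micro: 0; S2 reads c1=0 → after 1×micro: 1 ⇒ (c0=0, c1=0, c2=1)
[Gauss-Seidel] macro 9: S0 reads c1=0 → after 2×micro: -1; S1 reads c0=-1 → after 3×micro: 1; S2 reads c1=1 → after 1×micro: 0 ⇒ (c0=-1, c1=1, c2=0)

first divergence at macro-step: 1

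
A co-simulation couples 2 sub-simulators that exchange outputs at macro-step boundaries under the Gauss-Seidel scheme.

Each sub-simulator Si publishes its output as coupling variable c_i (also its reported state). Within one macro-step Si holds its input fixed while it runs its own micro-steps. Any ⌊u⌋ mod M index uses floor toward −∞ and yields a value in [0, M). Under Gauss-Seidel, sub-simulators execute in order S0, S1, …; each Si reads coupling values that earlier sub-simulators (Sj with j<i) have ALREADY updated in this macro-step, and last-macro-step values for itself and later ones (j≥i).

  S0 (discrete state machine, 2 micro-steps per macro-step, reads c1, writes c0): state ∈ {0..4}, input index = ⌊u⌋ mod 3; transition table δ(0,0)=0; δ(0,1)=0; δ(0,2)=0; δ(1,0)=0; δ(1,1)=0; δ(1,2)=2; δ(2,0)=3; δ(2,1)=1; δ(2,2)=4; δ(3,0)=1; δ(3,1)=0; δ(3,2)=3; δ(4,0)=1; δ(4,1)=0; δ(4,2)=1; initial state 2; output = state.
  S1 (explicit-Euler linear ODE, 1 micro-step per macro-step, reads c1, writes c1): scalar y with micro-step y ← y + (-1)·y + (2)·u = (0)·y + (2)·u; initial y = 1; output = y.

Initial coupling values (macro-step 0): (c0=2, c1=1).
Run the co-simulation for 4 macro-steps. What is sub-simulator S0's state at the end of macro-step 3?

macro 1: S0 reads c1=1 → after 2×micro: 0; S1 reads c1=1 → after 1×micro: 2 ⇒ (c0=0, c1=2)
macro 2: S0 reads c1=2 → after 2×micro: 0; S1 reads c1=2 → after 1×micro: 4 ⇒ (c0=0, c1=4)
macro 3: S0 reads c1=4 → after 2×micro: 0; S1 reads c1=4 → after 1×micro: 8 ⇒ (c0=0, c1=8)
macro 4: S0 reads c1=8 → after 2×micro: 0; S1 reads c1=8 → after 1×micro: 16 ⇒ (c0=0, c1=16)

S0 state at macro-step 3 = 0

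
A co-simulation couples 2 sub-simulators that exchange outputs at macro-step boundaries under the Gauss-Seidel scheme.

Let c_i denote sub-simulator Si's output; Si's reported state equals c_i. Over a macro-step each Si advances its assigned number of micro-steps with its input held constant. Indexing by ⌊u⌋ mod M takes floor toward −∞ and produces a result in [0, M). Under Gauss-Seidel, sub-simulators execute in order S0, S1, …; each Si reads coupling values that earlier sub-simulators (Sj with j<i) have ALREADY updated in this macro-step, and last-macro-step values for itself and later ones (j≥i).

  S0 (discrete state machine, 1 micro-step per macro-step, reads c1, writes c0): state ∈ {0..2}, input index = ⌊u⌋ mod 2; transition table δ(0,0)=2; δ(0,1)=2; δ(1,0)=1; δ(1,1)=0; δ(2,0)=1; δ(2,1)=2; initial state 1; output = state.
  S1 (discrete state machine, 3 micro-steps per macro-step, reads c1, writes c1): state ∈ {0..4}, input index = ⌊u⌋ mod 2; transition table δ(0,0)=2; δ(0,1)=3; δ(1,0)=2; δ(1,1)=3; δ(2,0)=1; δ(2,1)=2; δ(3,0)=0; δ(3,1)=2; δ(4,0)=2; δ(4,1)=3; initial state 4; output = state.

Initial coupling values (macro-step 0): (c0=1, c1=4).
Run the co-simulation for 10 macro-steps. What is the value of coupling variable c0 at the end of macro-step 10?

c0 at macro-step 10 = 1

macro 1: S0 reads c1=4 → after 1×micro: 1; S1 reads c1=4 → after 3×micro: 2 ⇒ (c0=1, c1=2)
macro 2: S0 reads c1=2 → after 1×micro: 1; S1 reads c1=2 → after 3×micro: 1 ⇒ (c0=1, c1=1)
macro 3: S0 reads c1=1 → after 1×micro: 0; S1 reads c1=1 → after 3×micro: 2 ⇒ (c0=0, c1=2)
macro 4: S0 reads c1=2 → after 1×micro: 2; S1 reads c1=2 → after 3×micro: 1 ⇒ (c0=2, c1=1)
macro 5: S0 reads c1=1 → after 1×micro: 2; S1 reads c1=1 → after 3×micro: 2 ⇒ (c0=2, c1=2)
macro 6: S0 reads c1=2 → after 1×micro: 1; S1 reads c1=2 → after 3×micro: 1 ⇒ (c0=1, c1=1)
macro 7: S0 reads c1=1 → after 1×micro: 0; S1 reads c1=1 → after 3×micro: 2 ⇒ (c0=0, c1=2)
macro 8: S0 reads c1=2 → after 1×micro: 2; S1 reads c1=2 → after 3×micro: 1 ⇒ (c0=2, c1=1)
macro 9: S0 reads c1=1 → after 1×micro: 2; S1 reads c1=1 → after 3×micro: 2 ⇒ (c0=2, c1=2)
macro 10: S0 reads c1=2 → after 1×micro: 1; S1 reads c1=2 → after 3×micro: 1 ⇒ (c0=1, c1=1)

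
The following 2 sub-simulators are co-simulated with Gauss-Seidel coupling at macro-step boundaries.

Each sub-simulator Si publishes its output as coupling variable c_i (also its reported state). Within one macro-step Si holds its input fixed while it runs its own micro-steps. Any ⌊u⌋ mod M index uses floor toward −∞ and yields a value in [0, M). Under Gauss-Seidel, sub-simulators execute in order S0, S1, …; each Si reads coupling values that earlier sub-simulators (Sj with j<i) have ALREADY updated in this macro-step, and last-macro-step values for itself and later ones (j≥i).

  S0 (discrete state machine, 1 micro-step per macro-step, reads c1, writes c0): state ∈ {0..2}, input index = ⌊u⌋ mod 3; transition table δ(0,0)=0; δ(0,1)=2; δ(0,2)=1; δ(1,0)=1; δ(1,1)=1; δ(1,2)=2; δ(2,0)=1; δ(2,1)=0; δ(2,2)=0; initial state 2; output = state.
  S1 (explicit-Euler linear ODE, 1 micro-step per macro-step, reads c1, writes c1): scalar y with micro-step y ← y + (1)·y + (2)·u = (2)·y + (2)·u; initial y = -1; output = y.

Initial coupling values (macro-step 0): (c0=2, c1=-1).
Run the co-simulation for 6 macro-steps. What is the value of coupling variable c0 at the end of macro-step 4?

c0 at macro-step 4 = 0

macro 1: S0 reads c1=-1 → after 1×micro: 0; S1 reads c1=-1 → after 1×micro: -4 ⇒ (c0=0, c1=-4)
macro 2: S0 reads c1=-4 → after 1×micro: 1; S1 reads c1=-4 → after 1×micro: -16 ⇒ (c0=1, c1=-16)
macro 3: S0 reads c1=-16 → after 1×micro: 2; S1 reads c1=-16 → after 1×micro: -64 ⇒ (c0=2, c1=-64)
macro 4: S0 reads c1=-64 → after 1×micro: 0; S1 reads c1=-64 → after 1×micro: -256 ⇒ (c0=0, c1=-256)
macro 5: S0 reads c1=-256 → after 1×micro: 1; S1 reads c1=-256 → after 1×micro: -1024 ⇒ (c0=1, c1=-1024)
macro 6: S0 reads c1=-1024 → after 1×micro: 2; S1 reads c1=-1024 → after 1×micro: -4096 ⇒ (c0=2, c1=-4096)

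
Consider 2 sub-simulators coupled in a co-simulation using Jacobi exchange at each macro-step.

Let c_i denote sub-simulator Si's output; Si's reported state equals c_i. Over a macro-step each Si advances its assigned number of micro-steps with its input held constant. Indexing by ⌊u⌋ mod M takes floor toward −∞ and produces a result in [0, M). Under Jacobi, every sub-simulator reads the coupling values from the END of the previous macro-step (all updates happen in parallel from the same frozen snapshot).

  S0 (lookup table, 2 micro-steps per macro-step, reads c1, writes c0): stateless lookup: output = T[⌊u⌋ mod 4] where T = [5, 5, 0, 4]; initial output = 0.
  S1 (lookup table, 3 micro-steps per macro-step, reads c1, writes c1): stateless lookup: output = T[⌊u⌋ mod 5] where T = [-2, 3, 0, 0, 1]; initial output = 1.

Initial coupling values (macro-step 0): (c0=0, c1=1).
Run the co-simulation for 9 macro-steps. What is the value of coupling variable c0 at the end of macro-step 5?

c0 at macro-step 5 = 5

macro 1: S0 reads c1=1 → after 2×micro: 5; S1 reads c1=1 → after 3×micro: 3 ⇒ (c0=5, c1=3)
macro 2: S0 reads c1=3 → after 2×micro: 4; S1 reads c1=3 → after 3×micro: 0 ⇒ (c0=4, c1=0)
macro 3: S0 reads c1=0 → after 2×micro: 5; S1 reads c1=0 → after 3×micro: -2 ⇒ (c0=5, c1=-2)
macro 4: S0 reads c1=-2 → after 2×micro: 0; S1 reads c1=-2 → after 3×micro: 0 ⇒ (c0=0, c1=0)
macro 5: S0 reads c1=0 → after 2×micro: 5; S1 reads c1=0 → after 3×micro: -2 ⇒ (c0=5, c1=-2)
macro 6: S0 reads c1=-2 → after 2×micro: 0; S1 reads c1=-2 → after 3×micro: 0 ⇒ (c0=0, c1=0)
macro 7: S0 reads c1=0 → after 2×micro: 5; S1 reads c1=0 → after 3×micro: -2 ⇒ (c0=5, c1=-2)
macro 8: S0 reads c1=-2 → after 2×micro: 0; S1 reads c1=-2 → after 3×micro: 0 ⇒ (c0=0, c1=0)
macro 9: S0 reads c1=0 → after 2×micro: 5; S1 reads c1=0 → after 3×micro: -2 ⇒ (c0=5, c1=-2)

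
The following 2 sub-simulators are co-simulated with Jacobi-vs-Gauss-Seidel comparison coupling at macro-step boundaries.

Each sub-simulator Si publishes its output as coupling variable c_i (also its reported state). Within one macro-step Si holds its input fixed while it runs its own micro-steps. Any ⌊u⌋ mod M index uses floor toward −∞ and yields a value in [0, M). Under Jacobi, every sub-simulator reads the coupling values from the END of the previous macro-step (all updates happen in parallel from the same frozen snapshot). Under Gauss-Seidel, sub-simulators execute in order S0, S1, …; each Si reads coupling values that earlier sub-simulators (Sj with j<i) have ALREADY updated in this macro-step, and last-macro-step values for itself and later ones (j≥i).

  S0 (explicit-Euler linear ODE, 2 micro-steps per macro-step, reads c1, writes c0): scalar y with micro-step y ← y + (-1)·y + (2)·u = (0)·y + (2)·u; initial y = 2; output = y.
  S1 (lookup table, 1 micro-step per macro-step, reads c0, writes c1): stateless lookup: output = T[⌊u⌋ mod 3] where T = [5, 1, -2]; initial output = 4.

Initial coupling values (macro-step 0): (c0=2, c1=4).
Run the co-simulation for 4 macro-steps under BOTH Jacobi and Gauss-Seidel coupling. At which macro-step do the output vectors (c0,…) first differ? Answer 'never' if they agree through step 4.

first divergence at macro-step: never

[Jacobi] macro 1: S0 reads c1=4 → after 2×micro: 8; S1 reads c0=2 → after 1×micro: -2 ⇒ (c0=8, c1=-2)
[Jacobi] macro 2: S0 reads c1=-2 → after 2×micro: -4; S1 reads c0=8 → after 1×micro: -2 ⇒ (c0=-4, c1=-2)
[Jacobi] macro 3: S0 reads c1=-2 → after 2×micro: -4; S1 reads c0=-4 → after 1×micro: -2 ⇒ (c0=-4, c1=-2)
[Jacobi] macro 4: S0 reads c1=-2 → after 2×micro: -4; S1 reads c0=-4 → after 1×micro: -2 ⇒ (c0=-4, c1=-2)
[Gauss-Seidel] macro 1: S0 reads c1=4 → after 2×micro: 8; S1 reads c0=8 → after 1×micro: -2 ⇒ (c0=8, c1=-2)
[Gauss-Seidel] macro 2: S0 reads c1=-2 → after 2×micro: -4; S1 reads c0=-4 → after 1×micro: -2 ⇒ (c0=-4, c1=-2)
[Gauss-Seidel] macro 3: S0 reads c1=-2 → after 2×micro: -4; S1 reads c0=-4 → after 1×micro: -2 ⇒ (c0=-4, c1=-2)
[Gauss-Seidel] macro 4: S0 reads c1=-2 → after 2×micro: -4; S1 reads c0=-4 → after 1×micro: -2 ⇒ (c0=-4, c1=-2)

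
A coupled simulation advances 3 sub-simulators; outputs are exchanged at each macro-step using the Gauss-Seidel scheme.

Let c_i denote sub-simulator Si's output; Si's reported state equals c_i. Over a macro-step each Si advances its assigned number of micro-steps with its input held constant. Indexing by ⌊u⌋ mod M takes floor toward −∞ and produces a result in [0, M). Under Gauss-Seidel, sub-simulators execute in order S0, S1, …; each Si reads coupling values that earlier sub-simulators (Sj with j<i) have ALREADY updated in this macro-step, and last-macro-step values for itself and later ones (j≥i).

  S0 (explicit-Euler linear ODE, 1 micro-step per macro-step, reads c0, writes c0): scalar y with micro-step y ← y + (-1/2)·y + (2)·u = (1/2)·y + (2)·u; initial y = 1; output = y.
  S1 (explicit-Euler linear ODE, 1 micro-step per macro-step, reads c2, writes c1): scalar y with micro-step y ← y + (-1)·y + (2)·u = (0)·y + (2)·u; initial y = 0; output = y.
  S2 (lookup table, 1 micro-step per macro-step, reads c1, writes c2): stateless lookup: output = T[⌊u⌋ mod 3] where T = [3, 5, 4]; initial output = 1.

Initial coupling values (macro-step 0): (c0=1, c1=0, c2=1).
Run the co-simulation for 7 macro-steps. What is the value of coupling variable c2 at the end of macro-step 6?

c2 at macro-step 6 = 4

macro 1: S0 reads c0=1 → after 1×micro: 5/2; S1 reads c2=1 → after 1×micro: 2; S2 reads c1=2 → after 1×micro: 4 ⇒ (c0=5/2, c1=2, c2=4)
macro 2: S0 reads c0=5/2 → after 1×micro: 25/4; S1 reads c2=4 → after 1×micro: 8; S2 reads c1=8 → after 1×micro: 4 ⇒ (c0=25/4, c1=8, c2=4)
macro 3: S0 reads c0=25/4 → after 1×micro: 125/8; S1 reads c2=4 → after 1×micro: 8; S2 reads c1=8 → after 1×micro: 4 ⇒ (c0=125/8, c1=8, c2=4)
macro 4: S0 reads c0=125/8 → after 1×micro: 625/16; S1 reads c2=4 → after 1×micro: 8; S2 reads c1=8 → after 1×micro: 4 ⇒ (c0=625/16, c1=8, c2=4)
macro 5: S0 reads c0=625/16 → after 1×micro: 3125/32; S1 reads c2=4 → after 1×micro: 8; S2 reads c1=8 → after 1×micro: 4 ⇒ (c0=3125/32, c1=8, c2=4)
macro 6: S0 reads c0=3125/32 → after 1×micro: 15625/64; S1 reads c2=4 → after 1×micro: 8; S2 reads c1=8 → after 1×micro: 4 ⇒ (c0=15625/64, c1=8, c2=4)
macro 7: S0 reads c0=15625/64 → after 1×micro: 78125/128; S1 reads c2=4 → after 1×micro: 8; S2 reads c1=8 → after 1×micro: 4 ⇒ (c0=78125/128, c1=8, c2=4)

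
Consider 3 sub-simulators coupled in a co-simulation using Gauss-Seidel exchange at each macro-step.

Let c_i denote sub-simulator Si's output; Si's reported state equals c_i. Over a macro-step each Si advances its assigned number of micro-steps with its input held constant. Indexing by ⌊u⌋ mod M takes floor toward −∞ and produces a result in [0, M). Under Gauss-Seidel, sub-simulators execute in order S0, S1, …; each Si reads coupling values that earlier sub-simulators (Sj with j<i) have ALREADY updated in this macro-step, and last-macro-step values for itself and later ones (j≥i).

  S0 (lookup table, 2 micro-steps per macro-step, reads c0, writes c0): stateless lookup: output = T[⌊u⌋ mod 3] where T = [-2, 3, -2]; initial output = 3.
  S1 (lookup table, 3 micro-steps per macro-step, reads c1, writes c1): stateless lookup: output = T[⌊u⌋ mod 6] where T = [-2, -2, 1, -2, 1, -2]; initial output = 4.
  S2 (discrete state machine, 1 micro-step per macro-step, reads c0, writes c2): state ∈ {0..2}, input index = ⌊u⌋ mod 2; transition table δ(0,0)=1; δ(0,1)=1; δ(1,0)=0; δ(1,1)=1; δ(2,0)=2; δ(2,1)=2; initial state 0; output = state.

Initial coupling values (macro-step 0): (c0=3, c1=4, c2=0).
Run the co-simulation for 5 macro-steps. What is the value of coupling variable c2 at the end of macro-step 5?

macro 1: S0 reads c0=3 → after 2×micro: -2; S1 reads c1=4 → after 3×micro: 1; S2 reads c0=-2 → after 1×micro: 1 ⇒ (c0=-2, c1=1, c2=1)
macro 2: S0 reads c0=-2 → after 2×micro: 3; S1 reads c1=1 → after 3×micro: -2; S2 reads c0=3 → after 1×micro: 1 ⇒ (c0=3, c1=-2, c2=1)
macro 3: S0 reads c0=3 → after 2×micro: -2; S1 reads c1=-2 → after 3×micro: 1; S2 reads c0=-2 → after 1×micro: 0 ⇒ (c0=-2, c1=1, c2=0)
macro 4: S0 reads c0=-2 → after 2×micro: 3; S1 reads c1=1 → after 3×micro: -2; S2 reads c0=3 → after 1×micro: 1 ⇒ (c0=3, c1=-2, c2=1)
macro 5: S0 reads c0=3 → after 2×micro: -2; S1 reads c1=-2 → after 3×micro: 1; S2 reads c0=-2 → after 1×micro: 0 ⇒ (c0=-2, c1=1, c2=0)

c2 at macro-step 5 = 0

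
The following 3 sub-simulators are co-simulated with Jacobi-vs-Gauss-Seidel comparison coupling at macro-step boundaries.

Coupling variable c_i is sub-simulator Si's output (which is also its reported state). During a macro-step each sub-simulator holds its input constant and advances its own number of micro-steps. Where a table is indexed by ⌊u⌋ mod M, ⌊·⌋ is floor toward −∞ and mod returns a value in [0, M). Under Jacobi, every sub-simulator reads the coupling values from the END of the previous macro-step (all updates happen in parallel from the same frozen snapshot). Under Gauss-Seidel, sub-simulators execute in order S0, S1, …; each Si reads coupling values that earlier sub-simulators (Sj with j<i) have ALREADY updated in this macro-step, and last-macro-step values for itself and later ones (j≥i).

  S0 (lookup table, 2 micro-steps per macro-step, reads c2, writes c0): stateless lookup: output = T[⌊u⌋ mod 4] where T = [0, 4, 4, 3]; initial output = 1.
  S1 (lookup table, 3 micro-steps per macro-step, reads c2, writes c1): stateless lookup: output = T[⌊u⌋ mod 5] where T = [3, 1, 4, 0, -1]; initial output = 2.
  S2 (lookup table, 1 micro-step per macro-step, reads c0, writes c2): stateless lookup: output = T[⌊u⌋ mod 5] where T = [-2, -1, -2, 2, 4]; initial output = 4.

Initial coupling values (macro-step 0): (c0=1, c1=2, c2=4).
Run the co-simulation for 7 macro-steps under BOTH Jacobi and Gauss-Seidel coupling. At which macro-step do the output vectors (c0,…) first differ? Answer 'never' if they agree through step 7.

first divergence at macro-step: 1

[Jacobi] macro 1: S0 reads c2=4 → after 2×micro: 0; S1 reads c2=4 → after 3×micro: -1; S2 reads c0=1 → after 1×micro: -1 ⇒ (c0=0, c1=-1, c2=-1)
[Jacobi] macro 2: S0 reads c2=-1 → after 2×micro: 3; S1 reads c2=-1 → after 3×micro: -1; S2 reads c0=0 → after 1×micro: -2 ⇒ (c0=3, c1=-1, c2=-2)
[Jacobi] macro 3: S0 reads c2=-2 → after 2×micro: 4; S1 reads c2=-2 → after 3×micro: 0; S2 reads c0=3 → after 1×micro: 2 ⇒ (c0=4, c1=0, c2=2)
[Jacobi] macro 4: S0 reads c2=2 → after 2×micro: 4; S1 reads c2=2 → after 3×micro: 4; S2 reads c0=4 → after 1×micro: 4 ⇒ (c0=4, c1=4, c2=4)
[Jacobi] macro 5: S0 reads c2=4 → after 2×micro: 0; S1 reads c2=4 → after 3×micro: -1; S2 reads c0=4 → after 1×micro: 4 ⇒ (c0=0, c1=-1, c2=4)
[Jacobi] macro 6: S0 reads c2=4 → after 2×micro: 0; S1 reads c2=4 → after 3×micro: -1; S2 reads c0=0 → after 1×micro: -2 ⇒ (c0=0, c1=-1, c2=-2)
[Jacobi] macro 7: S0 reads c2=-2 → after 2×micro: 4; S1 reads c2=-2 → after 3×micro: 0; S2 reads c0=0 → after 1×micro: -2 ⇒ (c0=4, c1=0, c2=-2)
[Gauss-Seidel] macro 1: S0 reads c2=4 → after 2×micro: 0; S1 reads c2=4 → after 3×micro: -1; S2 reads c0=0 → after 1×micro: -2 ⇒ (c0=0, c1=-1, c2=-2)
[Gauss-Seidel] macro 2: S0 reads c2=-2 → after 2×micro: 4; S1 reads c2=-2 → after 3×micro: 0; S2 reads c0=4 → after 1×micro: 4 ⇒ (c0=4, c1=0, c2=4)
[Gauss-Seidel] macro 3: S0 reads c2=4 → after 2×micro: 0; S1 reads c2=4 → after 3×micro: -1; S2 reads c0=0 → after 1×micro: -2 ⇒ (c0=0, c1=-1, c2=-2)
[Gauss-Seidel] macro 4: S0 reads c2=-2 → after 2×micro: 4; S1 reads c2=-2 → after 3×micro: 0; S2 reads c0=4 → after 1×micro: 4 ⇒ (c0=4, c1=0, c2=4)
[Gauss-Seidel] macro 5: S0 reads c2=4 → after 2×micro: 0; S1 reads c2=4 → after 3×micro: -1; S2 reads c0=0 → after 1×micro: -2 ⇒ (c0=0, c1=-1, c2=-2)
[Gauss-Seidel] macro 6: S0 reads c2=-2 → after 2×micro: 4; S1 reads c2=-2 → after 3×micro: 0; S2 reads c0=4 → after 1×micro: 4 ⇒ (c0=4, c1=0, c2=4)
[Gauss-Seidel] macro 7: S0 reads c2=4 → after 2×micro: 0; S1 reads c2=4 → after 3×micro: -1; S2 reads c0=0 → after 1×micro: -2 ⇒ (c0=0, c1=-1, c2=-2)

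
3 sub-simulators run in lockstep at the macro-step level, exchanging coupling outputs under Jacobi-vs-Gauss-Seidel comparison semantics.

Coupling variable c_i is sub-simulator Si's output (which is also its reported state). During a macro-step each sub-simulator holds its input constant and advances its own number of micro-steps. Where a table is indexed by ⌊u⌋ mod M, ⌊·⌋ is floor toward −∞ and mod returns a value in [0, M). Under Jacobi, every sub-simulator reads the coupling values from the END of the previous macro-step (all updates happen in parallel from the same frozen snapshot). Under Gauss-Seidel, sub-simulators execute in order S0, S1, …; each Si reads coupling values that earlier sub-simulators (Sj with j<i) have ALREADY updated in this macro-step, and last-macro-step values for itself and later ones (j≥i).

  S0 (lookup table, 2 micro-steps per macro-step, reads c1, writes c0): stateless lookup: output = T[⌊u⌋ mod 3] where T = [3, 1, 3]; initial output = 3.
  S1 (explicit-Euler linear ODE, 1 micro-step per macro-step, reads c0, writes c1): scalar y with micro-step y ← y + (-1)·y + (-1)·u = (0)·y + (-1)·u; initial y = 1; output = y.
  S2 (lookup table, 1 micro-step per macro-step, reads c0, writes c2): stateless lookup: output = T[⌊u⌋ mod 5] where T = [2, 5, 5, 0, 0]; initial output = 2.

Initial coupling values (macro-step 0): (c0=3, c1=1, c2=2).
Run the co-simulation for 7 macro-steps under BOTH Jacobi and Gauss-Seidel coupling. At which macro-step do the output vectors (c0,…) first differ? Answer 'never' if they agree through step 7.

[Jacobi] macro 1: S0 reads c1=1 → after 2×micro: 1; S1 reads c0=3 → after 1×micro: -3; S2 reads c0=3 → after 1×micro: 0 ⇒ (c0=1, c1=-3, c2=0)
[Jacobi] macro 2: S0 reads c1=-3 → after 2×micro: 3; S1 reads c0=1 → after 1×micro: -1; S2 reads c0=1 → after 1×micro: 5 ⇒ (c0=3, c1=-1, c2=5)
[Jacobi] macro 3: S0 reads c1=-1 → after 2×micro: 3; S1 reads c0=3 → after 1×micro: -3; S2 reads c0=3 → after 1×micro: 0 ⇒ (c0=3, c1=-3, c2=0)
[Jacobi] macro 4: S0 reads c1=-3 → after 2×micro: 3; S1 reads c0=3 → after 1×micro: -3; S2 reads c0=3 → after 1×micro: 0 ⇒ (c0=3, c1=-3, c2=0)
[Jacobi] macro 5: S0 reads c1=-3 → after 2×micro: 3; S1 reads c0=3 → after 1×micro: -3; S2 reads c0=3 → after 1×micro: 0 ⇒ (c0=3, c1=-3, c2=0)
[Jacobi] macro 6: S0 reads c1=-3 → after 2×micro: 3; S1 reads c0=3 → after 1×micro: -3; S2 reads c0=3 → after 1×micro: 0 ⇒ (c0=3, c1=-3, c2=0)
[Jacobi] macro 7: S0 reads c1=-3 → after 2×micro: 3; S1 reads c0=3 → after 1×micro: -3; S2 reads c0=3 → after 1×micro: 0 ⇒ (c0=3, c1=-3, c2=0)
[Gauss-Seidel] macro 1: S0 reads c1=1 → after 2×micro: 1; S1 reads c0=1 → after 1×micro: -1; S2 reads c0=1 → after 1×micro: 5 ⇒ (c0=1, c1=-1, c2=5)
[Gauss-Seidel] macro 2: S0 reads c1=-1 → after 2×micro: 3; S1 reads c0=3 → after 1×micro: -3; S2 reads c0=3 → after 1×micro: 0 ⇒ (c0=3, c1=-3, c2=0)
[Gauss-Seidel] macro 3: S0 reads c1=-3 → after 2×micro: 3; S1 reads c0=3 → after 1×micro: -3; S2 reads c0=3 → after 1×micro: 0 ⇒ (c0=3, c1=-3, c2=0)
[Gauss-Seidel] macro 4: S0 reads c1=-3 → after 2×micro: 3; S1 reads c0=3 → after 1×micro: -3; S2 reads c0=3 → after 1×micro: 0 ⇒ (c0=3, c1=-3, c2=0)
[Gauss-Seidel] macro 5: S0 reads c1=-3 → after 2×micro: 3; S1 reads c0=3 → after 1×micro: -3; S2 reads c0=3 → after 1×micro: 0 ⇒ (c0=3, c1=-3, c2=0)
[Gauss-Seidel] macro 6: S0 reads c1=-3 → after 2×micro: 3; S1 reads c0=3 → after 1×micro: -3; S2 reads c0=3 → after 1×micro: 0 ⇒ (c0=3, c1=-3, c2=0)
[Gauss-Seidel] macro 7: S0 reads c1=-3 → after 2×micro: 3; S1 reads c0=3 → after 1×micro: -3; S2 reads c0=3 → after 1×micro: 0 ⇒ (c0=3, c1=-3, c2=0)

first divergence at macro-step: 1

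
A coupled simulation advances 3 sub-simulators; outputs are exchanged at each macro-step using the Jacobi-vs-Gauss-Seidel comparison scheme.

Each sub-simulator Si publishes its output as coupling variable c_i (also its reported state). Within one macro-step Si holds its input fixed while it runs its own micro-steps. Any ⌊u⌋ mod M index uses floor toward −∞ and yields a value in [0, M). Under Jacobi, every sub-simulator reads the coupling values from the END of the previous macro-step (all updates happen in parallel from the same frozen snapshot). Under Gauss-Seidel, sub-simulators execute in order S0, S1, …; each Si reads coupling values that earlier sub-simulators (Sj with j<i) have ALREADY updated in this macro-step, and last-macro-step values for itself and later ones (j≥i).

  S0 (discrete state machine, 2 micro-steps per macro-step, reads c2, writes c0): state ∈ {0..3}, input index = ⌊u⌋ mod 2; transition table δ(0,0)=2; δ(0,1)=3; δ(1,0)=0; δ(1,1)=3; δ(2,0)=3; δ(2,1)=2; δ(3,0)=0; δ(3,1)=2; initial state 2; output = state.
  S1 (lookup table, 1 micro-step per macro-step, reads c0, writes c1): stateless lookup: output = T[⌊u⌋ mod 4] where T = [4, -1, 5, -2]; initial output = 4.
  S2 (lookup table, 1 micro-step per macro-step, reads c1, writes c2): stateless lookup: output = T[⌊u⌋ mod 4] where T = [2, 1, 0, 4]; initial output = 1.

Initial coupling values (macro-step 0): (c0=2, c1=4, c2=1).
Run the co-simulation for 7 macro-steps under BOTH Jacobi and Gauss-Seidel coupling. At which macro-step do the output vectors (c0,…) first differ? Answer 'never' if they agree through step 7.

first divergence at macro-step: 1

[Jacobi] macro 1: S0 reads c2=1 → after 2×micro: 2; S1 reads c0=2 → after 1×micro: 5; S2 reads c1=4 → after 1×micro: 2 ⇒ (c0=2, c1=5, c2=2)
[Jacobi] macro 2: S0 reads c2=2 → after 2×micro: 0; S1 reads c0=2 → after 1×micro: 5; S2 reads c1=5 → after 1×micro: 1 ⇒ (c0=0, c1=5, c2=1)
[Jacobi] macro 3: S0 reads c2=1 → after 2×micro: 2; S1 reads c0=0 → after 1×micro: 4; S2 reads c1=5 → after 1×micro: 1 ⇒ (c0=2, c1=4, c2=1)
[Jacobi] macro 4: S0 reads c2=1 → after 2×micro: 2; S1 reads c0=2 → after 1×micro: 5; S2 reads c1=4 → after 1×micro: 2 ⇒ (c0=2, c1=5, c2=2)
[Jacobi] macro 5: S0 reads c2=2 → after 2×micro: 0; S1 reads c0=2 → after 1×micro: 5; S2 reads c1=5 → after 1×micro: 1 ⇒ (c0=0, c1=5, c2=1)
[Jacobi] macro 6: S0 reads c2=1 → after 2×micro: 2; S1 reads c0=0 → after 1×micro: 4; S2 reads c1=5 → after 1×micro: 1 ⇒ (c0=2, c1=4, c2=1)
[Jacobi] macro 7: S0 reads c2=1 → after 2×micro: 2; S1 reads c0=2 → after 1×micro: 5; S2 reads c1=4 → after 1×micro: 2 ⇒ (c0=2, c1=5, c2=2)
[Gauss-Seidel] macro 1: S0 reads c2=1 → after 2×micro: 2; S1 reads c0=2 → after 1×micro: 5; S2 reads c1=5 → after 1×micro: 1 ⇒ (c0=2, c1=5, c2=1)
[Gauss-Seidel] macro 2: S0 reads c2=1 → after 2×micro: 2; S1 reads c0=2 → after 1×micro: 5; S2 reads c1=5 → after 1×micro: 1 ⇒ (c0=2, c1=5, c2=1)
[Gauss-Seidel] macro 3: S0 reads c2=1 → after 2×micro: 2; S1 reads c0=2 → after 1×micro: 5; S2 reads c1=5 → after 1×micro: 1 ⇒ (c0=2, c1=5, c2=1)
[Gauss-Seidel] macro 4: S0 reads c2=1 → after 2×micro: 2; S1 reads c0=2 → after 1×micro: 5; S2 reads c1=5 → after 1×micro: 1 ⇒ (c0=2, c1=5, c2=1)
[Gauss-Seidel] macro 5: S0 reads c2=1 → after 2×micro: 2; S1 reads c0=2 → after 1×micro: 5; S2 reads c1=5 → after 1×micro: 1 ⇒ (c0=2, c1=5, c2=1)
[Gauss-Seidel] macro 6: S0 reads c2=1 → after 2×micro: 2; S1 reads c0=2 → after 1×micro: 5; S2 reads c1=5 → after 1×micro: 1 ⇒ (c0=2, c1=5, c2=1)
[Gauss-Seidel] macro 7: S0 reads c2=1 → after 2×micro: 2; S1 reads c0=2 → after 1×micro: 5; S2 reads c1=5 → after 1×micro: 1 ⇒ (c0=2, c1=5, c2=1)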